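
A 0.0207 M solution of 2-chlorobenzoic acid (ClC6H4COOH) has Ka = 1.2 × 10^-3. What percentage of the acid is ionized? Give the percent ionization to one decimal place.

ClC6H4COOH ⇌ ClC6H4COO- + H+; let x = [H+] at equilibrium.
Solve x² + 0.0012x − 2.48e-05 = 0 → x = 4.42 × 10^-3 M
% ionization = x/C₀ × 100% = 4.42 × 10^-3/0.0207 × 100% = 21.4%

21.4%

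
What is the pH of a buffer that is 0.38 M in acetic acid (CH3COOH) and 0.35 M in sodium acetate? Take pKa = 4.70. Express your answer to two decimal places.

pH = 4.66

Henderson–Hasselbalch: pH = pKa + log([CH3COO-]/[CH3COOH]) = 4.70 + log(0.35/0.38)
pH = 4.70 + (-0.036) = 4.66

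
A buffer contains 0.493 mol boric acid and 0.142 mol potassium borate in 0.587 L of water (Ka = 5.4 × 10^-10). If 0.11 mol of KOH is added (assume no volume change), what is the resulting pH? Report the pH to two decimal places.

pH = 9.09

After neutralization: n(B(OH)3) = 0.383 mol, n(B(OH)4-) = 0.252 mol.
pKa = −log(5.4 × 10^-10) = 9.268
pH = pKa + log(n_B(OH)4-/n_B(OH)3) = 9.268 + log(0.252/0.383) = 9.268 + (-0.182)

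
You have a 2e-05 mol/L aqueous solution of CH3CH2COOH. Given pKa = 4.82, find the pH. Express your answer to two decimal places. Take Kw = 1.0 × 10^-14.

CH3CH2COOH ⇌ CH3CH2COO- + H+
Ka = 10^(−4.82) = 1.51 × 10^-5
Ka = x²/(2e-05 − x) = 1.51 × 10^-5
x is not negligible relative to C₀; solve x² + 1.51e-05·x − 3.02e-10 = 0.
x = (−Ka + √(Ka² + 4·Ka·C₀))/2 = 1.14 × 10^-5 M
pH = −log[H+] = −log(1.14 × 10^-5) = 4.94

pH = 4.94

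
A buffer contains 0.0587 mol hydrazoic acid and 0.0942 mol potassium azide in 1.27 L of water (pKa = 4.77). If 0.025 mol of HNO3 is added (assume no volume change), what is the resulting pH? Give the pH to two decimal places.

pH = 4.69

Added H+ converts N3- to HN3: HN3 → 0.0837 mol, N3- → 0.0692 mol.
pH = pKa + log([A⁻]/[HA]) = 4.77 + log(0.0692/0.0837) = 4.77 -0.083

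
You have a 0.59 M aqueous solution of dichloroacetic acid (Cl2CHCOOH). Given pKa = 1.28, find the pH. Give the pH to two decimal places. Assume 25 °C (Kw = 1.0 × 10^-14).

pH = 0.82

Cl2CHCOOH ⇌ Cl2CHCOO- + H+
Ka = 10^(−1.28) = 5.25 × 10^-2
Ka = [H+]²/(0.59 − [H+]) = 5.25 × 10^-2
Here C₀/Ka ≈ 11.2, so the small-[H+] approximation fails. Use the quadratic:
[H+] = [−0.0525 + √(0.0525² + 0.124)]/2 = 1.52 × 10^-1 M
pH = −log[H+] = −log(1.52 × 10^-1) = 0.82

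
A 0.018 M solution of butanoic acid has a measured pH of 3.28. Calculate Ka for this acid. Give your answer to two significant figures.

Ka = 1.6 × 10^-5

[H+] = 10^(-3.28) = 5.25 × 10^-4 M
At equilibrium [HA] = 0.018 − 5.25 × 10^-4 = 1.75 × 10^-2 M
Ka = [H+][A-]/[HA] = (5.25 × 10^-4)² / 1.75 × 10^-2 = 1.6 × 10^-5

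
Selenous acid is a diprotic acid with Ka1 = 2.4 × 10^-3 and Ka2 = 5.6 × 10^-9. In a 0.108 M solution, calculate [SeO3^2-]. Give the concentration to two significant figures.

First ionization gives [H+] ≈ [HSeO3-] = 1.49 × 10^-2 M.
Second step: Ka2 = [H+][SeO3^2-]/[HSeO3-] ≈ [SeO3^2-] (since [H+] ≈ [HSeO3-]).
So [SeO3^2-] ≈ Ka2.

5.6 × 10^-9 M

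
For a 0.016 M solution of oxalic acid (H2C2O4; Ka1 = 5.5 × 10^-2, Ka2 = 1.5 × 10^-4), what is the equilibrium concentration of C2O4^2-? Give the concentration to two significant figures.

1.5 × 10^-4 M

First ionization gives [H+] ≈ [HC2O4-] = 1.30 × 10^-2 M.
Second step: Ka2 = [H+][C2O4^2-]/[HC2O4-] ≈ [C2O4^2-] (since [H+] ≈ [HC2O4-]).
So [C2O4^2-] ≈ Ka2.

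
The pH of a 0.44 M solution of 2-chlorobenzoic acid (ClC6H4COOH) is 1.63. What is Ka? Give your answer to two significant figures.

Ka = 1.3 × 10^-3

[H+] = 10^(-1.63) = 2.34 × 10^-2 M
At equilibrium [HA] = 0.44 − 2.34 × 10^-2 = 4.17 × 10^-1 M
Ka = [H+][A-]/[HA] = (2.34 × 10^-2)² / 4.17 × 10^-1 = 1.3 × 10^-3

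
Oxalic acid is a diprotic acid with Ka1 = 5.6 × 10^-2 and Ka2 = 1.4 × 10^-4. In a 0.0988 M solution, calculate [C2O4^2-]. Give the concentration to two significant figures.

1.4 × 10^-4 M

First ionization gives [H+] ≈ [HC2O4-] = 5.15 × 10^-2 M.
Second step: Ka2 = [H+][C2O4^2-]/[HC2O4-] ≈ [C2O4^2-] (since [H+] ≈ [HC2O4-]).
So [C2O4^2-] ≈ Ka2.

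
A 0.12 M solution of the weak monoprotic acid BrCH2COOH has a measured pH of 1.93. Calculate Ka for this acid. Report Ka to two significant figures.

Ka = 1.3 × 10^-3

[H+] = 10^(-1.93) = 1.17 × 10^-2 M
At equilibrium [HA] = 0.12 − 1.17 × 10^-2 = 1.08 × 10^-1 M
Ka = [H+][A-]/[HA] = (1.17 × 10^-2)² / 1.08 × 10^-1 = 1.3 × 10^-3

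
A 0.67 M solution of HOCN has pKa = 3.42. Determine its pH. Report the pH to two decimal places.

HOCN ⇌ OCN- + H+
Ka = 10^(−3.42) = 3.80 × 10^-4
Ka = [H+]²/(0.67 − [H+]) = 3.80 × 10^-4
Neglecting [H+] in the denominator: [H+] = √(3.80 × 10^-4 × 0.67) = 1.60 × 10^-2 M
pH = −log[H+] = −log(1.60 × 10^-2) = 1.80

pH = 1.80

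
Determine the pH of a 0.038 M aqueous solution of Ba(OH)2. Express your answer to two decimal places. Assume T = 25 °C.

Ba(OH)2 is a strong base (each formula unit releases 2 OH-); [OH-] = 0.076 M.
pOH = -log(0.076) = 1.12
pH = 14.00 - 1.12 = 12.88

pH = 12.88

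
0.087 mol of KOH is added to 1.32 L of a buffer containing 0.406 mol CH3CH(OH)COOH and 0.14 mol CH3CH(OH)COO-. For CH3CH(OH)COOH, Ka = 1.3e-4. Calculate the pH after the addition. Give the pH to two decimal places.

pH = 3.74

OH- converts CH3CH(OH)COOH to CH3CH(OH)COO-: CH3CH(OH)COOH → 0.319 mol, CH3CH(OH)COO- → 0.227 mol.
pKa = −log(1.3 × 10^-4) = 3.886
pH = pKa + log(n_CH3CH(OH)COO-/n_CH3CH(OH)COOH) = 3.886 + log(0.227/0.319) = 3.886 + (-0.148)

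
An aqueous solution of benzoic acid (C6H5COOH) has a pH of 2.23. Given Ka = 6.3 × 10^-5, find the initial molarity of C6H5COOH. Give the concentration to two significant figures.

[H+] = 10^(-2.23) = 5.89 × 10^-3 M = x
Ka = x²/(C₀ − x) ⇒ C₀ = x + x²/Ka
C₀ = 5.89 × 10^-3 + (5.89 × 10^-3)²/(6.3 × 10^-5) = 5.57 × 10^-1 M

C₀ = 5.6 × 10^-1 M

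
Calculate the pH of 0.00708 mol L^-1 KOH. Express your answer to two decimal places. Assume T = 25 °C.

KOH is a strong base; [OH-] = 0.00708 M.
pOH = -log(0.00708) = 2.15
pH = 14.00 - 2.15 = 11.85

pH = 11.85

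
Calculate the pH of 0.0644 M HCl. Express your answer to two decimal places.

pH = 1.19

HCl is a strong acid and dissociates completely, so [H+] = 0.0644 M.
pH = -log(0.0644) = 1.19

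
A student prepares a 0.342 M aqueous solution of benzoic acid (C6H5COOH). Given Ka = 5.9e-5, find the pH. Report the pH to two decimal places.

C6H5COOH ⇌ C6H5COO- + H+
Ka = [H+]²/(0.342 − [H+]) = 5.9 × 10^-5
Since Ka ≪ C₀, [H+] ≈ √(Ka·C₀) = 4.49 × 10^-3 M.
Check: 1.3% ionized — well under 5%, approximation valid.
pH = −log[H+] = −log(4.49 × 10^-3) = 2.35

pH = 2.35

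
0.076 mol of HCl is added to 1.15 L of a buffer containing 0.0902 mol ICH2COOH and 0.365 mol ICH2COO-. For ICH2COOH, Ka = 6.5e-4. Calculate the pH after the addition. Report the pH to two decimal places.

After neutralization: n(ICH2COOH) = 0.166 mol, n(ICH2COO-) = 0.289 mol.
pKa = −log(6.5 × 10^-4) = 3.187
pH = pKa + log(n_ICH2COO-/n_ICH2COOH) = 3.187 + log(0.289/0.166) = 3.187 + (+0.241)

pH = 3.43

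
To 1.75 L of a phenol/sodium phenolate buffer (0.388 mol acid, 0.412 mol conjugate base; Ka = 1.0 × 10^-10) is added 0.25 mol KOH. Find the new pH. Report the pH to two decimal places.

OH- converts C6H5OH to C6H5O-: C6H5OH → 0.138 mol, C6H5O- → 0.662 mol.
pKa = −log(1.0 × 10^-10) = 10.000
pH = pKa + log([A⁻]/[HA]) = 10.000 + log(0.662/0.138) = 10.000 +0.681

pH = 10.68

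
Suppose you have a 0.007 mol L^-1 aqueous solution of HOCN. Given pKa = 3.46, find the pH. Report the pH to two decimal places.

pH = 2.86

HOCN ⇌ OCN- + H+
Ka = 10^(−3.46) = 3.47 × 10^-4
From the ICE table, Ka = [H+]²/(0.007 − [H+]) = 3.47 × 10^-4.
The 5% rule fails; solving [H+]² + Ka·[H+] − Ka·C₀ = 0 exactly:
[H+] = [−0.000347 + √(0.000347² + 9.72e-06)]/2 = 1.39 × 10^-3 M
pH = −log[H+] = −log(1.39 × 10^-3) = 2.86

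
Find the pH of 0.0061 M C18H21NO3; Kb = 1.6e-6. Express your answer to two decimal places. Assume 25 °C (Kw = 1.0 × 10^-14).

C18H21NO3 + H2O ⇌ C18H22NO3+ + OH-
Kb = [OH-]²/(0.0061 − [OH-]) = 1.6 × 10^-6
Assume [OH-] ≪ 0.0061: [OH-] ≈ √(1.6 × 10^-6 × 0.0061) = 9.88 × 10^-5 M
([OH-]/C₀ = 1.6% < 5%, so the approximation holds.)
pOH = −log(9.88 × 10^-5) = 4.01; pH = 14.00 − 4.01 = 9.99

pH = 9.99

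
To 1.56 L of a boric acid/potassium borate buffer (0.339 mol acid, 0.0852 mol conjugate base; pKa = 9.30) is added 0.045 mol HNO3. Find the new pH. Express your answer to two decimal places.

Added H+ converts B(OH)4- to B(OH)3: B(OH)3 → 0.384 mol, B(OH)4- → 0.0402 mol.
Henderson–Hasselbalch with mole ratio 0.0402/0.384: pH = 9.30 + (-0.980)

pH = 8.32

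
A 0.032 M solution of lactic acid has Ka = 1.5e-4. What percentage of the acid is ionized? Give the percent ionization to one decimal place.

6.6%

CH3CH(OH)COOH ⇌ CH3CH(OH)COO- + H+; let x = [H+] at equilibrium.
Ka = x²/(C₀ − x); solving the quadratic gives x = 2.12 × 10^-3 M.
Fraction ionized = 2.12 × 10^-3 / 0.032 = 0.0663 → 6.6%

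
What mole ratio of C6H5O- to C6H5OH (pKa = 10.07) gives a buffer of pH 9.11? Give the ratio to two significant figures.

pH = pKa + log(r) ⇒ log(r) = 9.11 − 10.07 = -0.96
r = [C6H5O-]/[C6H5OH] = 10^(-0.96) = 0.11

ratio = 0.11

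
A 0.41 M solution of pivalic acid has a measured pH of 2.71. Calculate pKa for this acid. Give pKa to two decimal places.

[H+] = 10^(-2.71) = 1.95 × 10^-3 M
At equilibrium [HA] = 0.41 − 1.95 × 10^-3 = 4.08 × 10^-1 M
Ka = [H+][A-]/[HA] = (1.95 × 10^-3)² / 4.08 × 10^-1 = 9.32 × 10^-6
pKa = -log(9.32 × 10^-6) = 5.03

pKa = 5.03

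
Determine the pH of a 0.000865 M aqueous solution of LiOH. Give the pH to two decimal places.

pH = 10.94

LiOH is a strong base; [OH-] = 0.000865 M.
pOH = -log(0.000865) = 3.06
pH = 14.00 - 3.06 = 10.94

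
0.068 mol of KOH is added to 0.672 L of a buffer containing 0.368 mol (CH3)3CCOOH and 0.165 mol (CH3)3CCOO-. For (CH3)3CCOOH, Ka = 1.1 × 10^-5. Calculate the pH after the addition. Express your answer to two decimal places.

After neutralization: n((CH3)3CCOOH) = 0.3 mol, n((CH3)3CCOO-) = 0.233 mol.
pKa = −log(1.1 × 10^-5) = 4.959
Henderson–Hasselbalch with mole ratio 0.233/0.3: pH = 4.959 + (-0.110)

pH = 4.85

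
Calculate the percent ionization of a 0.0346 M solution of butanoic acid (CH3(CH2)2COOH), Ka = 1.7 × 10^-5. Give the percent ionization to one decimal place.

CH3(CH2)2COOH ⇌ CH3(CH2)2COO- + H+; let x = [H+] at equilibrium.
x ≈ √(Ka·C₀) = √(1.7 × 10^-5 × 0.0346) = 7.67 × 10^-4 M
Fraction ionized = 7.67 × 10^-4 / 0.0346 = 0.0222 → 2.2%

2.2%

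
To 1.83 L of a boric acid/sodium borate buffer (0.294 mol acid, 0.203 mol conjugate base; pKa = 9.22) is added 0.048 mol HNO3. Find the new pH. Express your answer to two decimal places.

pH = 8.88

Added H+ converts B(OH)4- to B(OH)3: B(OH)3 → 0.342 mol, B(OH)4- → 0.155 mol.
pH = pKa + log(n_B(OH)4-/n_B(OH)3) = 9.22 + log(0.155/0.342) = 9.22 + (-0.344)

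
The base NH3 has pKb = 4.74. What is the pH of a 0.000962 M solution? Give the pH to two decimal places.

NH3 + H2O ⇌ NH4+ + OH-
Kb = 10^(−4.74) = 1.82 × 10^-5
From the ICE table, Kb = x²/(0.000962 − x) = 1.82 × 10^-5.
x is not negligible relative to C₀; solve x² + 1.82e-05·x − 1.75e-08 = 0.
x = (−Kb + √(Kb² + 4·Kb·C₀))/2 = 1.24 × 10^-4 M
pOH = −log(1.24 × 10^-4) = 3.91; pH = 14.00 − 3.91 = 10.09

pH = 10.09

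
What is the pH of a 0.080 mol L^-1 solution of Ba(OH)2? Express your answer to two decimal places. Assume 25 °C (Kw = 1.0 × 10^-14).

pH = 13.20

Ba(OH)2 is a strong base (each formula unit releases 2 OH-); [OH-] = 0.16 M.
pOH = -log(0.16) = 0.80
pH = 14.00 - 0.80 = 13.20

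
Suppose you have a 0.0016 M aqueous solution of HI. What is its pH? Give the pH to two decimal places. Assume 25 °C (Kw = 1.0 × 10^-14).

HI is a strong acid and dissociates completely, so [H+] = 0.0016 M.
pH = -log(0.0016) = 2.80

pH = 2.80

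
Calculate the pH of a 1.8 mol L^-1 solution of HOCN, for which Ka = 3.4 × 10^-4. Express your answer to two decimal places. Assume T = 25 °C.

pH = 1.61

HOCN ⇌ OCN- + H+
From the ICE table, Ka = x²/(1.8 − x) = 3.4 × 10^-4.
Assume x ≪ 1.8: x ≈ √(3.4 × 10^-4 × 1.8) = 2.47 × 10^-2 M
Check: 1.4% ionized — well under 5%, approximation valid.
pH = −log(2.47 × 10^-2) = 1.61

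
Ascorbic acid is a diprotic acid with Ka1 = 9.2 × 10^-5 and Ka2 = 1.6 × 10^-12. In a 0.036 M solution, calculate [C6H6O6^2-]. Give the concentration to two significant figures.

First ionization gives [H+] ≈ [HC6H6O6-] = 1.77 × 10^-3 M.
Second step: Ka2 = [H+][C6H6O6^2-]/[HC6H6O6-] ≈ [C6H6O6^2-] (since [H+] ≈ [HC6H6O6-]).
So [C6H6O6^2-] ≈ Ka2.

1.6 × 10^-12 M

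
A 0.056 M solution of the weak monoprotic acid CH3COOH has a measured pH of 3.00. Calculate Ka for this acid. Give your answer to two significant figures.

Ka = 1.8 × 10^-5

[H+] = 10^(-3.00) = 1.00 × 10^-3 M
At equilibrium [HA] = 0.056 − 1.00 × 10^-3 = 5.50 × 10^-2 M
Ka = [H+][A-]/[HA] = (1.00 × 10^-3)² / 5.50 × 10^-2 = 1.8 × 10^-5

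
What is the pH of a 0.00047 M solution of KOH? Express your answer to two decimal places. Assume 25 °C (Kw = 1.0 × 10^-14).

pH = 10.67

KOH is a strong base; [OH-] = 0.00047 M.
pOH = -log(0.00047) = 3.33
pH = 14.00 - 3.33 = 10.67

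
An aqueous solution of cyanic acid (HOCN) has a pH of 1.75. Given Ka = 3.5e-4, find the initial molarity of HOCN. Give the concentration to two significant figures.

C₀ = 9.2 × 10^-1 M

[H+] = 10^(-1.75) = 1.78 × 10^-2 M = x
Ka = x²/(C₀ − x) ⇒ C₀ = x + x²/Ka
C₀ = 1.78 × 10^-2 + (1.78 × 10^-2)²/(3.5 × 10^-4) = 9.23 × 10^-1 M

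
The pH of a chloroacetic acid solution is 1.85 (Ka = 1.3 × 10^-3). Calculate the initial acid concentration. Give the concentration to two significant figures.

C₀ = 1.7 × 10^-1 M

[H+] = 10^(-1.85) = 1.41 × 10^-2 M = x
Ka = x²/(C₀ − x) ⇒ C₀ = x + x²/Ka
C₀ = 1.41 × 10^-2 + (1.41 × 10^-2)²/(1.3 × 10^-3) = 1.67 × 10^-1 M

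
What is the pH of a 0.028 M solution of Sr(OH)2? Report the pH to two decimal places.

Sr(OH)2 is a strong base (each formula unit releases 2 OH-); [OH-] = 0.056 M.
pOH = -log(0.056) = 1.25
pH = 14.00 - 1.25 = 12.75

pH = 12.75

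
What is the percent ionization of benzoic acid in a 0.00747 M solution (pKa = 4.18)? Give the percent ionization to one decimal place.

C6H5COOH ⇌ C6H5COO- + H+; let x = [H+] at equilibrium.
Ka = 10^(−4.18) = 6.61 × 10^-5
Solve x² + 6.61e-05x − 4.94e-07 = 0 → x = 6.70 × 10^-4 M
Fraction ionized = 6.70 × 10^-4 / 0.00747 = 0.0897 → 9.0%

9.0%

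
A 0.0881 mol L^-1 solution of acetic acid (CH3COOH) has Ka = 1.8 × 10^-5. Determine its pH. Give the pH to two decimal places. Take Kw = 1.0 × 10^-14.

pH = 2.90

CH3COOH ⇌ CH3COO- + H+
From the ICE table, Ka = x²/(0.0881 − x) = 1.8 × 10^-5.
Assume x ≪ 0.0881: x ≈ √(1.8 × 10^-5 × 0.0881) = 1.26 × 10^-3 M
(x/C₀ = 1.4% < 5%, so the approximation holds.)
pH = −log(1.26 × 10^-3) = 2.90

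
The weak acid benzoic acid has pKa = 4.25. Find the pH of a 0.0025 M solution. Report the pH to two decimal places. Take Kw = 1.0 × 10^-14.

C6H5COOH ⇌ C6H5COO- + H+
Ka = 10^(−4.25) = 5.62 × 10^-5
From the ICE table, Ka = x²/(0.0025 − x) = 5.62 × 10^-5.
x is not negligible relative to C₀; solve x² + 5.62e-05·x − 1.4e-07 = 0.
x = [−5.62e-05 + √(5.62e-05² + 5.62e-07)]/2 = 3.48 × 10^-4 M
pH = −log(3.48 × 10^-4) = 3.46

pH = 3.46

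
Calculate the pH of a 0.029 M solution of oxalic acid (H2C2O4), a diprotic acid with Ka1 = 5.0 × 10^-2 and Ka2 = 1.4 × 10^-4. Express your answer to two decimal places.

Ka1 ≫ Ka2, so treat the first dissociation as the only significant source of H+.
Ka1 = x²/(0.029 − x) = 5.0 × 10^-2
Solving the quadratic: x = (−Ka1 + √(Ka1² + 4·Ka1·C₀))/2 = 2.06 × 10^-2 M
pH = −log(2.06 × 10^-2) = 1.69

pH = 1.69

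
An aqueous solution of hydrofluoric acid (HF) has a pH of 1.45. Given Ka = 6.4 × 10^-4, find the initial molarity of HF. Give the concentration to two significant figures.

C₀ = 2.0 M

[H+] = 10^(-1.45) = 3.55 × 10^-2 M = x
Ka = x²/(C₀ − x) ⇒ C₀ = x + x²/Ka
C₀ = 3.55 × 10^-2 + (3.55 × 10^-2)²/(6.4 × 10^-4) = 2.00 M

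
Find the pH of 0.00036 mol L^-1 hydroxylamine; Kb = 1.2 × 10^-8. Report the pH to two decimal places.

NH2OH + H2O ⇌ NH3OH+ + OH-
Kb = x²/(0.00036 − x) = 1.2 × 10^-8
Since Kb ≪ C₀, x ≈ √(Kb·C₀) = 2.08 × 10^-6 M.
Check: 0.58% ionized — well under 5%, approximation valid.
pOH = −log(2.08 × 10^-6) = 5.68; pH = 14.00 − 5.68 = 8.32

pH = 8.32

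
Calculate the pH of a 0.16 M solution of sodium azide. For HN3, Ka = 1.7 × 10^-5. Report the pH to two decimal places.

pH = 8.99

N3- is the conjugate base of the weak acid HN3.
Kb = Kw/Ka = 1.0×10^-14 / 1.7 × 10^-5 = 5.88 × 10^-10
Let x = [OH-] at equilibrium. Kb = x²/(0.16 − x).
Assume x ≪ 0.16: x ≈ √(5.88 × 10^-10 × 0.16) = 9.70 × 10^-6 M
pOH = 5.01, so pH = 14.00 − pOH = 8.99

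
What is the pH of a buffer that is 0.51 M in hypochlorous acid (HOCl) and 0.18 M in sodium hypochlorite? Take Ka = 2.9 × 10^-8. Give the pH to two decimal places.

pH = 7.09

pKa = −log(2.9 × 10^-8) = 7.538
pH = pKa + log([A⁻]/[HA]) = 7.538 + log(0.18/0.51)
pH = 7.538 + (-0.452) = 7.09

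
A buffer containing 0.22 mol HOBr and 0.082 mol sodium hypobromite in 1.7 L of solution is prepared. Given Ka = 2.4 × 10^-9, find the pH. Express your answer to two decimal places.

pH = 8.19

pKa = −log(2.4 × 10^-9) = 8.620
pH = pKa + log([A⁻]/[HA]) = 8.620 + log(0.082/0.22)
pH = 8.620 + (-0.429) = 8.19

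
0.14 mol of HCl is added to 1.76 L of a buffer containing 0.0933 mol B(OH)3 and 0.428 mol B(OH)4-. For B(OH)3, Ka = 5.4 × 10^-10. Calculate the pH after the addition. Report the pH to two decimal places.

Added H+ converts B(OH)4- to B(OH)3: B(OH)3 → 0.233 mol, B(OH)4- → 0.288 mol.
pKa = −log(5.4 × 10^-10) = 9.268
pH = pKa + log([A⁻]/[HA]) = 9.268 + log(0.288/0.233) = 9.268 +0.092

pH = 9.36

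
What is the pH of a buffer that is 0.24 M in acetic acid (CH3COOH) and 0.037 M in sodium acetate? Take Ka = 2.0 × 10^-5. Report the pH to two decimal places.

pKa = −log(2.0 × 10^-5) = 4.699
pH = pKa + log([A⁻]/[HA]) = 4.699 + log(0.037/0.24)
pH = 4.699 + (-0.812) = 3.89

pH = 3.89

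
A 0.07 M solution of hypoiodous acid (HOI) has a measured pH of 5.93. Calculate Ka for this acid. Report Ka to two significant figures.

[H+] = 10^(-5.93) = 1.17 × 10^-6 M
At equilibrium [HA] = 0.07 − 1.17 × 10^-6 = 7.00 × 10^-2 M
Ka = [H+][A-]/[HA] = (1.17 × 10^-6)² / 7.00 × 10^-2 = 2.0 × 10^-11

Ka = 2.0 × 10^-11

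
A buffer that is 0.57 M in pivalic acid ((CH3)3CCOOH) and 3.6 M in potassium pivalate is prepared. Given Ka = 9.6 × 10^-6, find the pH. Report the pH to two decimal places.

pH = 5.82

pKa = −log(9.6 × 10^-6) = 5.018
Using pH = pKa + log([base]/[acid]) with [base]/[acid] = 3.6/0.57:
pH = 5.018 + (+0.800) = 5.82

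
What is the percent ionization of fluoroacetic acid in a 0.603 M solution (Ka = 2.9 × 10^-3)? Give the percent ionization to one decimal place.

FCH2COOH ⇌ FCH2COO- + H+; let x = [H+] at equilibrium.
Ka = x²/(C₀ − x); solving the quadratic gives x = 4.04 × 10^-2 M.
Fraction ionized = 4.04 × 10^-2 / 0.603 = 0.0670 → 6.7%

6.7%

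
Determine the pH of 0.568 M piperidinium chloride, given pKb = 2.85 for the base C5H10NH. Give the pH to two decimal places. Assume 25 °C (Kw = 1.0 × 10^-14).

C5H10NH2+ is the conjugate acid of the weak base C5H10NH.
Kb = 10^(−2.85) = 1.41 × 10^-3
Ka = Kw/Kb = 1.0×10^-14 / 1.41 × 10^-3 = 7.09 × 10^-12
Ka = [H+]²/(0.568 − [H+]) = 7.09 × 10^-12
Neglecting [H+] in the denominator: [H+] = √(7.09 × 10^-12 × 0.568) = 2.01 × 10^-6 M
pH = −log(2.01 × 10^-6) = 5.70

pH = 5.70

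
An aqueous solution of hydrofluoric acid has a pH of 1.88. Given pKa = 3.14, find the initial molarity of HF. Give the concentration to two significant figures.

[H+] = 10^(-1.88) = 1.32 × 10^-2 M = x
Ka = 10^(−3.14) = 7.24 × 10^-4
Ka = x²/(C₀ − x) ⇒ C₀ = x + x²/Ka
C₀ = 1.32 × 10^-2 + (1.32 × 10^-2)²/(7.24 × 10^-4) = 2.54 × 10^-1 M

C₀ = 2.5 × 10^-1 M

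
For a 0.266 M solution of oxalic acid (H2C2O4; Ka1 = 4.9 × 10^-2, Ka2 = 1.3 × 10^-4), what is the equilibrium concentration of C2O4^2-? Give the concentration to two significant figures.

1.3 × 10^-4 M

First ionization gives [H+] ≈ [HC2O4-] = 9.23 × 10^-2 M.
Second step: Ka2 = [H+][C2O4^2-]/[HC2O4-] ≈ [C2O4^2-] (since [H+] ≈ [HC2O4-]).
So [C2O4^2-] ≈ Ka2.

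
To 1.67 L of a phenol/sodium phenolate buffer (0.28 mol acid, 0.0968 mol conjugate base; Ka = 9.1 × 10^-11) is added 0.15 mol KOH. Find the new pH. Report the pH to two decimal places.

pH = 10.32

OH- converts C6H5OH to C6H5O-: C6H5OH → 0.13 mol, C6H5O- → 0.247 mol.
pKa = −log(9.1 × 10^-11) = 10.041
pH = pKa + log([A⁻]/[HA]) = 10.041 + log(0.247/0.13) = 10.041 +0.279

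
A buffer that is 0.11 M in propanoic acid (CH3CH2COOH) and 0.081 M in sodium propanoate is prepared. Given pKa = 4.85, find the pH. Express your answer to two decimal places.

pH = 4.72

Using pH = pKa + log([base]/[acid]) with [base]/[acid] = 0.081/0.11:
pH = 4.85 + (-0.133) = 4.72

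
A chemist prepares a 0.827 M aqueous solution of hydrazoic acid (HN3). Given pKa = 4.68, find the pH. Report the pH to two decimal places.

pH = 2.38

HN3 ⇌ N3- + H+
Ka = 10^(−4.68) = 2.09 × 10^-5
Ka = [H+]²/(0.827 − [H+]) = 2.09 × 10^-5
Since Ka ≪ C₀, [H+] ≈ √(Ka·C₀) = 4.16 × 10^-3 M.
([H+]/C₀ = 0.5% < 5%, so the approximation holds.)
pH = −log(4.16 × 10^-3) = 2.38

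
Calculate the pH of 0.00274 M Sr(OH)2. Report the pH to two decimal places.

Sr(OH)2 is a strong base (each formula unit releases 2 OH-); [OH-] = 0.00548 M.
pOH = -log(0.00548) = 2.26
pH = 14.00 - 2.26 = 11.74

pH = 11.74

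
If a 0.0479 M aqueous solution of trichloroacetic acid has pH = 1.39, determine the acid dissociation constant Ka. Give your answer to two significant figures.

Ka = 2.3 × 10^-1

[H+] = 10^(-1.39) = 4.07 × 10^-2 M
At equilibrium [HA] = 0.0479 − 4.07 × 10^-2 = 7.20 × 10^-3 M
Ka = [H+][A-]/[HA] = (4.07 × 10^-2)² / 7.20 × 10^-3 = 2.3 × 10^-1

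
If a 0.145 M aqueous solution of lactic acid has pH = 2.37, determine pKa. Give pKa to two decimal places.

[H+] = 10^(-2.37) = 4.27 × 10^-3 M
At equilibrium [HA] = 0.145 − 4.27 × 10^-3 = 1.41 × 10^-1 M
Ka = [H+][A-]/[HA] = (4.27 × 10^-3)² / 1.41 × 10^-1 = 1.29 × 10^-4
pKa = -log(1.29 × 10^-4) = 3.89

pKa = 3.89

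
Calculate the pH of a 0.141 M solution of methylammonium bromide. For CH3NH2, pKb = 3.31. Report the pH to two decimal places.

pH = 5.77

CH3NH3+ is the conjugate acid of the weak base CH3NH2.
Kb = 10^(−3.31) = 4.90 × 10^-4
Ka = Kw/Kb = 1.0×10^-14 / 4.90 × 10^-4 = 2.04 × 10^-11
Ka = [H+]²/(0.141 − [H+]) = 2.04 × 10^-11
Neglecting [H+] in the denominator: [H+] = √(2.04 × 10^-11 × 0.141) = 1.70 × 10^-6 M
([H+]/C₀ = 0.0012% < 5%, so the approximation holds.)
pH = −log[H+] = −log(1.70 × 10^-6) = 5.77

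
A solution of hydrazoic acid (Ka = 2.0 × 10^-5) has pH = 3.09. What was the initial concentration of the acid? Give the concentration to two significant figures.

C₀ = 3.4 × 10^-2 M

[H+] = 10^(-3.09) = 8.13 × 10^-4 M = x
Ka = x²/(C₀ − x) ⇒ C₀ = x + x²/Ka
C₀ = 8.13 × 10^-4 + (8.13 × 10^-4)²/(2.0 × 10^-5) = 3.39 × 10^-2 M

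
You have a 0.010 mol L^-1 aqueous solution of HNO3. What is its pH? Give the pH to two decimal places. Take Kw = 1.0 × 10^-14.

HNO3 is a strong acid and dissociates completely, so [H+] = 0.010 M.
pH = -log(0.01) = 2.00

pH = 2.00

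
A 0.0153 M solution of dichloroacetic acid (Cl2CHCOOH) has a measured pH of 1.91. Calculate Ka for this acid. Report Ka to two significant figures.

[H+] = 10^(-1.91) = 1.23 × 10^-2 M
At equilibrium [HA] = 0.0153 − 1.23 × 10^-2 = 3.00 × 10^-3 M
Ka = [H+][A-]/[HA] = (1.23 × 10^-2)² / 3.00 × 10^-3 = 5.0 × 10^-2

Ka = 5.0 × 10^-2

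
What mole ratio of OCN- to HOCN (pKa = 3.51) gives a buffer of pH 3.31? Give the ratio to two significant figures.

ratio = 0.63

pH = pKa + log(r) ⇒ log(r) = 3.31 − 3.51 = -0.20
r = [OCN-]/[HOCN] = 10^(-0.20) = 0.631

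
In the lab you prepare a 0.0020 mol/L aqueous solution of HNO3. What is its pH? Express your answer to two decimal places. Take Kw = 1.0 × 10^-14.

HNO3 is a strong acid and dissociates completely, so [H+] = 0.0020 M.
pH = -log(0.002) = 2.70

pH = 2.70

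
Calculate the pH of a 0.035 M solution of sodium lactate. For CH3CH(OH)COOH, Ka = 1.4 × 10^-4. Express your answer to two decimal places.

CH3CH(OH)COO- is the conjugate base of the weak acid CH3CH(OH)COOH.
Kb = Kw/Ka = 1.0×10^-14 / 1.4 × 10^-4 = 7.14 × 10^-11
Kb = x²/(0.035 − x) = 7.14 × 10^-11
Assume x ≪ 0.035: x ≈ √(7.14 × 10^-11 × 0.035) = 1.58 × 10^-6 M
pOH = 5.80, so pH = 14.00 − pOH = 8.20

pH = 8.20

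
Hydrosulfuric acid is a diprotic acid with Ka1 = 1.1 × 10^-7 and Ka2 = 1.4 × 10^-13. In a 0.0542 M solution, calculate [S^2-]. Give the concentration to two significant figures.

First ionization gives [H+] ≈ [HS-] = 7.72 × 10^-5 M.
Second step: Ka2 = [H+][S^2-]/[HS-] ≈ [S^2-] (since [H+] ≈ [HS-]).
So [S^2-] ≈ Ka2.

1.4 × 10^-13 M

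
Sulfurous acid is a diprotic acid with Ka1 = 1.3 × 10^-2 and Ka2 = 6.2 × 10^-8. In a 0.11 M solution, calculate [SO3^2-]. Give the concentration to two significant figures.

6.2 × 10^-8 M

First ionization gives [H+] ≈ [HSO3-] = 3.19 × 10^-2 M.
Second step: Ka2 = [H+][SO3^2-]/[HSO3-] ≈ [SO3^2-] (since [H+] ≈ [HSO3-]).
So [SO3^2-] ≈ Ka2.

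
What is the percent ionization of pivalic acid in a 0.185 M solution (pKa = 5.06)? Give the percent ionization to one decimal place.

(CH3)3CCOOH ⇌ (CH3)3CCOO- + H+; let x = [H+] at equilibrium.
Ka = 10^(−5.06) = 8.71 × 10^-6
x ≈ √(Ka·C₀) = √(8.71 × 10^-6 × 0.185) = 1.27 × 10^-3 M
Fraction ionized = 1.27 × 10^-3 / 0.185 = 0.0069 → 0.7%

0.7%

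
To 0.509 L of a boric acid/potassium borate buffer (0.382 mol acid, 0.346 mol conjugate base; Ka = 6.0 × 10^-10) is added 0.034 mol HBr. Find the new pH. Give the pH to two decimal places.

pH = 9.10

Added H+ converts B(OH)4- to B(OH)3: B(OH)3 → 0.416 mol, B(OH)4- → 0.312 mol.
pKa = −log(6.0 × 10^-10) = 9.222
Henderson–Hasselbalch with mole ratio 0.312/0.416: pH = 9.222 + (-0.125)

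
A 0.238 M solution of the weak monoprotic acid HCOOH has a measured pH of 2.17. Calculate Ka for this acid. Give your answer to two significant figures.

Ka = 2.0 × 10^-4

[H+] = 10^(-2.17) = 6.76 × 10^-3 M
At equilibrium [HA] = 0.238 − 6.76 × 10^-3 = 2.31 × 10^-1 M
Ka = [H+][A-]/[HA] = (6.76 × 10^-3)² / 2.31 × 10^-1 = 2.0 × 10^-4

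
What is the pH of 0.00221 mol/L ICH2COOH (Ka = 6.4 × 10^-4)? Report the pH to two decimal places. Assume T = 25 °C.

pH = 3.04

ICH2COOH ⇌ ICH2COO- + H+
From the ICE table, Ka = [H+]²/(0.00221 − [H+]) = 6.4 × 10^-4.
The 5% rule fails; solving [H+]² + Ka·[H+] − Ka·C₀ = 0 exactly:
[H+] = (−Ka + √(Ka² + 4·Ka·C₀))/2 = 9.12 × 10^-4 M
pH = −log(9.12 × 10^-4) = 3.04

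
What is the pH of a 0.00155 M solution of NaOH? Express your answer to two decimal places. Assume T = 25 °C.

pH = 11.19

NaOH is a strong base; [OH-] = 0.00155 M.
pOH = -log(0.00155) = 2.81
pH = 14.00 - 2.81 = 11.19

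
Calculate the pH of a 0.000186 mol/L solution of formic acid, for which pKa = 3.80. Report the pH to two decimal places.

pH = 3.96

HCOOH ⇌ HCOO- + H+
Ka = 10^(−3.80) = 1.58 × 10^-4
Ka = x²/(0.000186 − x) = 1.58 × 10^-4
x is not negligible relative to C₀; solve x² + 0.000158·x − 2.94e-08 = 0.
x = [−0.000158 + √(0.000158² + 1.18e-07)]/2 = 1.10 × 10^-4 M
pH = −log(1.10 × 10^-4) = 3.96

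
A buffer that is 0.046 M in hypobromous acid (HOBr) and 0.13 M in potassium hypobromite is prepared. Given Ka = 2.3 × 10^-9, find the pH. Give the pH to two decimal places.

pKa = −log(2.3 × 10^-9) = 8.638
Using pH = pKa + log([base]/[acid]) with [base]/[acid] = 0.13/0.046:
pH = 8.638 + (+0.451) = 9.09

pH = 9.09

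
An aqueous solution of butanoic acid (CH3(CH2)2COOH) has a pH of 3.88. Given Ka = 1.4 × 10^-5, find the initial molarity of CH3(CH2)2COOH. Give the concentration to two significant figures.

C₀ = 1.4 × 10^-3 M

[H+] = 10^(-3.88) = 1.32 × 10^-4 M = x
Ka = x²/(C₀ − x) ⇒ C₀ = x + x²/Ka
C₀ = 1.32 × 10^-4 + (1.32 × 10^-4)²/(1.4 × 10^-5) = 1.38 × 10^-3 M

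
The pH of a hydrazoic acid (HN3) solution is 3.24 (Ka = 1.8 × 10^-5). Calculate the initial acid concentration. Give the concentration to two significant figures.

[H+] = 10^(-3.24) = 5.75 × 10^-4 M = x
Ka = x²/(C₀ − x) ⇒ C₀ = x + x²/Ka
C₀ = 5.75 × 10^-4 + (5.75 × 10^-4)²/(1.8 × 10^-5) = 1.89 × 10^-2 M

C₀ = 1.9 × 10^-2 M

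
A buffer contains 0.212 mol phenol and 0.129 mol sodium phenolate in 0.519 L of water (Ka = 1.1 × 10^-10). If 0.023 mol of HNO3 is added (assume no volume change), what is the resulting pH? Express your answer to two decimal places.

pH = 9.61

After neutralization: n(C6H5OH) = 0.235 mol, n(C6H5O-) = 0.106 mol.
pKa = −log(1.1 × 10^-10) = 9.959
pH = pKa + log([A⁻]/[HA]) = 9.959 + log(0.106/0.235) = 9.959 -0.346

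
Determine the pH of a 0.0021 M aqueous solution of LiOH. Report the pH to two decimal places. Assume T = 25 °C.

LiOH is a strong base; [OH-] = 0.0021 M.
pOH = -log(0.0021) = 2.68
pH = 14.00 - 2.68 = 11.32

pH = 11.32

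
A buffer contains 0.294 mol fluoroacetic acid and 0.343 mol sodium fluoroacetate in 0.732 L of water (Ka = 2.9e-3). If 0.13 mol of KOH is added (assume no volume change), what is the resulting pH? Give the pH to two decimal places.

After neutralization: n(FCH2COOH) = 0.164 mol, n(FCH2COO-) = 0.473 mol.
pKa = −log(2.9 × 10^-3) = 2.538
pH = pKa + log(n_FCH2COO-/n_FCH2COOH) = 2.538 + log(0.473/0.164) = 2.538 + (+0.460)

pH = 3.00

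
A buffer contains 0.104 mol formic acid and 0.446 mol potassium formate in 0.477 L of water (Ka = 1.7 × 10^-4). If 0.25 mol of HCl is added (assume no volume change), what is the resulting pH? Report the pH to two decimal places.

pH = 3.51

Added H+ converts HCOO- to HCOOH: HCOOH → 0.354 mol, HCOO- → 0.196 mol.
pKa = −log(1.7 × 10^-4) = 3.770
pH = pKa + log([A⁻]/[HA]) = 3.770 + log(0.196/0.354) = 3.770 -0.257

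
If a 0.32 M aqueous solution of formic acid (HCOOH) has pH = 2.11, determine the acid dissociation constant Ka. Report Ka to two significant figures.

Ka = 1.9 × 10^-4

[H+] = 10^(-2.11) = 7.76 × 10^-3 M
At equilibrium [HA] = 0.32 − 7.76 × 10^-3 = 3.12 × 10^-1 M
Ka = [H+][A-]/[HA] = (7.76 × 10^-3)² / 3.12 × 10^-1 = 1.9 × 10^-4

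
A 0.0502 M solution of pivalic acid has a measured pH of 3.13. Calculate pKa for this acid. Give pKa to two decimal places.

pKa = 4.95

[H+] = 10^(-3.13) = 7.41 × 10^-4 M
At equilibrium [HA] = 0.0502 − 7.41 × 10^-4 = 4.95 × 10^-2 M
Ka = [H+][A-]/[HA] = (7.41 × 10^-4)² / 4.95 × 10^-2 = 1.11 × 10^-5
pKa = -log(1.11 × 10^-5) = 4.95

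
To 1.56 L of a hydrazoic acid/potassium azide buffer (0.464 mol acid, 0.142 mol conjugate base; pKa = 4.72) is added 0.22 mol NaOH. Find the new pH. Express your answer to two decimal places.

After neutralization: n(HN3) = 0.244 mol, n(N3-) = 0.362 mol.
Henderson–Hasselbalch with mole ratio 0.362/0.244: pH = 4.72 + (+0.171)

pH = 4.89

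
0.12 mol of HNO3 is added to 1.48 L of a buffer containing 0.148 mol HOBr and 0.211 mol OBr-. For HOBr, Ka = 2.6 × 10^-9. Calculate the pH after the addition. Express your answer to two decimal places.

pH = 8.12

Added H+ converts OBr- to HOBr: HOBr → 0.268 mol, OBr- → 0.091 mol.
pKa = −log(2.6 × 10^-9) = 8.585
pH = pKa + log([A⁻]/[HA]) = 8.585 + log(0.091/0.268) = 8.585 -0.469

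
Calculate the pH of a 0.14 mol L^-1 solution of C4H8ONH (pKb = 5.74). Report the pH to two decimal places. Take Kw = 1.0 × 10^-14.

C4H8ONH + H2O ⇌ C4H8ONH2+ + OH-
Kb = 10^(−5.74) = 1.82 × 10^-6
Let x = [OH-] at equilibrium. Kb = x²/(0.14 − x).
Neglecting x in the denominator: x = √(1.82 × 10^-6 × 0.14) = 5.05 × 10^-4 M
pOH = 3.30, so pH = 14.00 − pOH = 10.70

pH = 10.70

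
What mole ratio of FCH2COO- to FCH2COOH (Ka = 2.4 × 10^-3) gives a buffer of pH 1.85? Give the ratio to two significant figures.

ratio = 0.17

pKa = -log(2.4 × 10^-3) = 2.620
pH = pKa + log(r) ⇒ log(r) = 1.85 − 2.620 = -0.770
r = [FCH2COO-]/[FCH2COOH] = 10^(-0.770) = 0.17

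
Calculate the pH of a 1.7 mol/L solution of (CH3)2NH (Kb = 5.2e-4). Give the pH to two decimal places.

(CH3)2NH + H2O ⇌ (CH3)2NH2+ + OH-
Let x = [OH-] at equilibrium. Kb = x²/(1.7 − x).
Neglecting x in the denominator: x = √(5.2 × 10^-4 × 1.7) = 2.97 × 10^-2 M
Check: 1.7% ionized — well under 5%, approximation valid.
pOH = 1.53, so pH = 14.00 − pOH = 12.47

pH = 12.47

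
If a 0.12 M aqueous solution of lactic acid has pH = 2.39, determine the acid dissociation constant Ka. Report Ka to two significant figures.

Ka = 1.4 × 10^-4

[H+] = 10^(-2.39) = 4.07 × 10^-3 M
At equilibrium [HA] = 0.12 − 4.07 × 10^-3 = 1.16 × 10^-1 M
Ka = [H+][A-]/[HA] = (4.07 × 10^-3)² / 1.16 × 10^-1 = 1.4 × 10^-4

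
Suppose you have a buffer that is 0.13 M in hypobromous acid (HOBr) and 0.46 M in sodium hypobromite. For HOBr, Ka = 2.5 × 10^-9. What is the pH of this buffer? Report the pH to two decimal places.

pH = 9.15

pKa = −log(2.5 × 10^-9) = 8.602
Using pH = pKa + log([base]/[acid]) with [base]/[acid] = 0.46/0.13:
pH = 8.602 + (+0.549) = 9.15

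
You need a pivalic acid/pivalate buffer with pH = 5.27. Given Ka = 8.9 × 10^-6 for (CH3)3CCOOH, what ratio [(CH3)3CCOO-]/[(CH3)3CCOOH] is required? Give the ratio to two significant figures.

pKa = -log(8.9 × 10^-6) = 5.051
pH = pKa + log(r) ⇒ log(r) = 5.27 − 5.051 = +0.219
r = [(CH3)3CCOO-]/[(CH3)3CCOOH] = 10^(+0.219) = 1.66

ratio = 1.7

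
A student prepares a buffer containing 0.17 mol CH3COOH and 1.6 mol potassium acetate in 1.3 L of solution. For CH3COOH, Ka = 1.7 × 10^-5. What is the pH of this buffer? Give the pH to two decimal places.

pKa = −log(1.7 × 10^-5) = 4.770
Using pH = pKa + log([base]/[acid]) with [base]/[acid] = 1.6/0.17:
pH = 4.770 + (+0.974) = 5.74

pH = 5.74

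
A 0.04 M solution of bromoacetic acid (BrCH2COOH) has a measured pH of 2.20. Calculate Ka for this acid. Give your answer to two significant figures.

[H+] = 10^(-2.20) = 6.31 × 10^-3 M
At equilibrium [HA] = 0.04 − 6.31 × 10^-3 = 3.37 × 10^-2 M
Ka = [H+][A-]/[HA] = (6.31 × 10^-3)² / 3.37 × 10^-2 = 1.2 × 10^-3

Ka = 1.2 × 10^-3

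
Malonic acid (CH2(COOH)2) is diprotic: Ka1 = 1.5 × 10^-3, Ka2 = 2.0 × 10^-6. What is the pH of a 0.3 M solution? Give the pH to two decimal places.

pH = 1.69

Ka1 ≫ Ka2, so treat the first dissociation as the only significant source of H+.
Ka1 = x²/(0.3 − x) = 1.5 × 10^-3
Solving the quadratic: x = (−Ka1 + √(Ka1² + 4·Ka1·C₀))/2 = 2.05 × 10^-2 M
pH = −log(2.05 × 10^-2) = 1.69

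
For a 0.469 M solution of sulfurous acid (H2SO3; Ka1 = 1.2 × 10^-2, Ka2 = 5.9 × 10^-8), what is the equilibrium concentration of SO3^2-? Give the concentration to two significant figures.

5.9 × 10^-8 M

First ionization gives [H+] ≈ [HSO3-] = 6.93 × 10^-2 M.
Second step: Ka2 = [H+][SO3^2-]/[HSO3-] ≈ [SO3^2-] (since [H+] ≈ [HSO3-]).
So [SO3^2-] ≈ Ka2.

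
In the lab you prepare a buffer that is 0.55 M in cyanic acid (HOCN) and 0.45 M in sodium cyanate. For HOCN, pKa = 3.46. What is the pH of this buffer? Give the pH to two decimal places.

Using pH = pKa + log([base]/[acid]) with [base]/[acid] = 0.45/0.55:
pH = 3.46 + (-0.087) = 3.37

pH = 3.37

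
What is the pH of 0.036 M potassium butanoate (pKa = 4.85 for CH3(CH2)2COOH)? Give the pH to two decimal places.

CH3(CH2)2COO- is the conjugate base of the weak acid CH3(CH2)2COOH.
Ka = 10^(−4.85) = 1.41 × 10^-5
Kb = Kw/Ka = 1.0×10^-14 / 1.41 × 10^-5 = 7.09 × 10^-10
From the ICE table, Kb = [OH-]²/(0.036 − [OH-]) = 7.09 × 10^-10.
Neglecting [OH-] in the denominator: [OH-] = √(7.09 × 10^-10 × 0.036) = 5.05 × 10^-6 M
Check: 0.014% ionized — well under 5%, approximation valid.
pOH = −log(5.05 × 10^-6) = 5.30; pH = 14.00 − 5.30 = 8.70

pH = 8.70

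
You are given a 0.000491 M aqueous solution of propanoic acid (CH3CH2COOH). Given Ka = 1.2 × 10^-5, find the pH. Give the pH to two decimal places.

CH3CH2COOH ⇌ CH3CH2COO- + H+
From the ICE table, Ka = [H+]²/(0.000491 − [H+]) = 1.2 × 10^-5.
Here C₀/Ka ≈ 40.9, so the small-[H+] approximation fails. Use the quadratic:
[H+] = (−Ka + √(Ka² + 4·Ka·C₀))/2 = 7.10 × 10^-5 M
pH = −log(7.10 × 10^-5) = 4.15

pH = 4.15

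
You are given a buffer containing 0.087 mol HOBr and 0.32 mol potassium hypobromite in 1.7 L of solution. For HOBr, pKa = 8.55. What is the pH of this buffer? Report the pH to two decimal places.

pH = 9.12

pH = pKa + log([A⁻]/[HA]) = 8.55 + log(0.32/0.087)
pH = 8.55 + (+0.566) = 9.12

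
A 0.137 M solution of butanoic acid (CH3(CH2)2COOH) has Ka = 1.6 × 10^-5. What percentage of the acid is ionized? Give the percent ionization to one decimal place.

1.1%

CH3(CH2)2COOH ⇌ CH3(CH2)2COO- + H+; let x = [H+] at equilibrium.
x ≈ √(Ka·C₀) = √(1.6 × 10^-5 × 0.137) = 1.48 × 10^-3 M
Fraction ionized = 1.48 × 10^-3 / 0.137 = 0.0108 → 1.1%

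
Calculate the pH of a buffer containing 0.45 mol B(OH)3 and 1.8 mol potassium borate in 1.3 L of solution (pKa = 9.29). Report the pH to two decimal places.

pH = 9.89

pH = pKa + log([A⁻]/[HA]) = 9.29 + log(1.8/0.45)
pH = 9.29 + (+0.602) = 9.89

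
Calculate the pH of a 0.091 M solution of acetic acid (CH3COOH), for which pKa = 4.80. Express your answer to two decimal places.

pH = 2.92

CH3COOH ⇌ CH3COO- + H+
Ka = 10^(−4.80) = 1.58 × 10^-5
Let x = [H+] at equilibrium. Ka = x²/(0.091 − x).
Since Ka ≪ C₀, x ≈ √(Ka·C₀) = 1.20 × 10^-3 M.
pH = −log[H+] = −log(1.20 × 10^-3) = 2.92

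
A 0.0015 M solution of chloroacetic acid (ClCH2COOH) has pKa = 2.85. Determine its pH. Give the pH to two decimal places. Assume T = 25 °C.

ClCH2COOH ⇌ ClCH2COO- + H+
Ka = 10^(−2.85) = 1.41 × 10^-3
Ka = [H+]²/(0.0015 − [H+]) = 1.41 × 10^-3
[H+] is not negligible relative to C₀; solve [H+]² + 0.00141·[H+] − 2.12e-06 = 0.
[H+] = [−0.00141 + √(0.00141² + 8.46e-06)]/2 = 9.11 × 10^-4 M
pH = −log[H+] = −log(9.11 × 10^-4) = 3.04

pH = 3.04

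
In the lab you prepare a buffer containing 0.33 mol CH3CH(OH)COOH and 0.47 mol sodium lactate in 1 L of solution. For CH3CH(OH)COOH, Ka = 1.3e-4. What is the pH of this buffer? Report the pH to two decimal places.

pKa = −log(1.3 × 10^-4) = 3.886
Henderson–Hasselbalch: pH = pKa + log([CH3CH(OH)COO-]/[CH3CH(OH)COOH]) = 3.886 + log(0.47/0.33)
pH = 3.886 + (+0.154) = 4.04

pH = 4.04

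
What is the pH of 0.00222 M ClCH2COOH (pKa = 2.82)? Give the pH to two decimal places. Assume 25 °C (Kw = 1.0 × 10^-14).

ClCH2COOH ⇌ ClCH2COO- + H+
Ka = 10^(−2.82) = 1.51 × 10^-3
From the ICE table, Ka = [H+]²/(0.00222 − [H+]) = 1.51 × 10^-3.
Here C₀/Ka ≈ 1.47, so the small-[H+] approximation fails. Use the quadratic:
[H+] = [−0.00151 + √(0.00151² + 1.34e-05)]/2 = 1.23 × 10^-3 M
pH = −log[H+] = −log(1.23 × 10^-3) = 2.91

pH = 2.91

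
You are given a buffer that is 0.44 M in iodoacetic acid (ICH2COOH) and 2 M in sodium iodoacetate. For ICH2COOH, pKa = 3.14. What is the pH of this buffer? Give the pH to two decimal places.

pH = 3.80

Henderson–Hasselbalch: pH = pKa + log([ICH2COO-]/[ICH2COOH]) = 3.14 + log(2/0.44)
pH = 3.14 + (+0.658) = 3.80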